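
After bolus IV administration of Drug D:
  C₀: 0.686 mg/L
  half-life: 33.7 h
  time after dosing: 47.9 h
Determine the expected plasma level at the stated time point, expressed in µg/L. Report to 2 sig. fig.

260 µg/L

k = ln2 / t½ = 0.693147 / 33.7 = 0.02057 h⁻¹
C = C₀ · e^(−k·t) = 0.6860 × e^(−0.02057 × 47.9)
  = 0.6860 × 0.3733 = 0.2561 mg/L
Convert: 0.2561 mg/L × 1000 = 256.1 µg/L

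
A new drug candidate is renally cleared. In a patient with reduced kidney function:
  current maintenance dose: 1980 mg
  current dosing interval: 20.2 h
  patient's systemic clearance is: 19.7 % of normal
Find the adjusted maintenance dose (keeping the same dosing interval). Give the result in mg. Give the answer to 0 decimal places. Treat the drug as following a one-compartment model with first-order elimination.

390 mg

To keep the same average steady-state level, dosing rate must scale with clearance.
CL ratio = 19.7 / 100 = 0.1970
New dose (same interval) = 1980 × 0.1970 = 390.1 mg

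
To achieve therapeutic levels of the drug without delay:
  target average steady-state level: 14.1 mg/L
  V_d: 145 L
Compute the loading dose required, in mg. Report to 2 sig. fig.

LD = Css × Vd = 14.1 × 145 = 2045 mg

2000 mg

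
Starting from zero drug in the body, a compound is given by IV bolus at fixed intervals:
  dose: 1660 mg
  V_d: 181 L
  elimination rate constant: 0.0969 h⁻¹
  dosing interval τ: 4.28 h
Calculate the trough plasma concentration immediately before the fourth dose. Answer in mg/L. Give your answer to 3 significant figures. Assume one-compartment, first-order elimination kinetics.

12.7 mg/L

C₀ per dose = Dose / Vd = 1660 / 181 = 9.171 mg/L
Fraction remaining after one interval: r = e^(−kτ) = e^(−0.09690 × 4.28) = 0.6605
Before dose 4, 3 doses have been given (aged 1τ, 2τ, 3τ).
C_trough = C₀ × (r + r² + … + r^3) = C₀ × r(1−r^3)/(1−r)
        = 9.171 × 0.6605 × (1 − 0.2881) / (1 − 0.6605) = 12.70 mg/L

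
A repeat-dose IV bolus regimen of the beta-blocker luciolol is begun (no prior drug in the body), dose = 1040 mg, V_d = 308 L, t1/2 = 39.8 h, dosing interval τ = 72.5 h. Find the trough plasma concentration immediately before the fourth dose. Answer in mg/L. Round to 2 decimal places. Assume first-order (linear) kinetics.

1.30 mg/L

C₀ per dose = Dose / Vd = 1040 / 308 = 3.377 mg/L
k = ln2 / t½ = 0.693147 / 39.8 = 0.01742 h⁻¹
Fraction remaining after one interval: r = e^(−kτ) = e^(−0.01742 × 72.5) = 0.2828
Before dose 4, 3 doses have been given (aged 1τ, 2τ, 3τ).
C_trough = C₀ × (r + r² + … + r^3) = C₀ × r(1−r^3)/(1−r)
        = 3.377 × 0.2828 × (1 − 0.02262) / (1 − 0.2828) = 1.301 mg/L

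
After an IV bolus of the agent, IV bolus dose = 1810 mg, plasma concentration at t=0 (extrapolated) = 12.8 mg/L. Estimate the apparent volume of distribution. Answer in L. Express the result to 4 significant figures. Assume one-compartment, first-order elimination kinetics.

Vd = Dose / C₀ = 1810 / 12.8 = 141.4 L

141.4 L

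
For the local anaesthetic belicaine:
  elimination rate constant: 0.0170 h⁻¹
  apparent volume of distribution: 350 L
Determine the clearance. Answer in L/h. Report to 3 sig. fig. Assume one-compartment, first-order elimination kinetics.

CL = k × Vd = 0.0170 × 350 = 5.950 L/h

5.95 L/h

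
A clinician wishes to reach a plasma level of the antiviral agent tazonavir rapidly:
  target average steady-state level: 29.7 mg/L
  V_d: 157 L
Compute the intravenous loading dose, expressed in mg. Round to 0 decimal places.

LD = Css × Vd = 29.7 × 157 = 4663 mg

4663 mg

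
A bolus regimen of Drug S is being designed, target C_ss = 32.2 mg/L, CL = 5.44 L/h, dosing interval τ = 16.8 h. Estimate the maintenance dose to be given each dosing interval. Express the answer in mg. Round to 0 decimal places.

2943 mg

At steady state, Dose/τ = Css × CL.
Dose = Css × CL × τ = 32.2 × 5.440 × 16.8 = 2943 mg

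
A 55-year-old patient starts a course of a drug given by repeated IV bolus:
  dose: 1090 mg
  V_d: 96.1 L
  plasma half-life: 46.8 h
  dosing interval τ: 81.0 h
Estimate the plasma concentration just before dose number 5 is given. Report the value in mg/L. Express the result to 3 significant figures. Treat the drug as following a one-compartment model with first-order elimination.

4.85 mg/L

C₀ per dose = Dose / Vd = 1090 / 96.1 = 11.34 mg/L
k = ln2 / t½ = 0.693147 / 46.8 = 0.01481 h⁻¹
Fraction remaining after one interval: r = e^(−kτ) = e^(−0.01481 × 81.0) = 0.3013
Before dose 5, 4 doses have been given (aged 1τ, 2τ, 3τ, 4τ).
C_trough = C₀ × (r + r² + … + r^4) = C₀ × r(1−r^4)/(1−r)
        = 11.34 × 0.3013 × (1 − 0.008241) / (1 − 0.3013) = 4.850 mg/L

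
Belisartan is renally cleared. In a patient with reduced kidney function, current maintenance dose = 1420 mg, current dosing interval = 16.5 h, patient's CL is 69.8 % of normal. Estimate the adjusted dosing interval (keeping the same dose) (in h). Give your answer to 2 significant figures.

To keep the same average steady-state level, dosing rate must scale with clearance.
CL ratio = 69.8 / 100 = 0.6980
New interval (same dose) = 16.5 / 0.6980 = 23.64 h

24 h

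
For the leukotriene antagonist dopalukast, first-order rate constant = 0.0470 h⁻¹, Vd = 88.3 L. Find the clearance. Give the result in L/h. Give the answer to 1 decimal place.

4.2 L/h

CL = k × Vd = 0.0470 × 88.3 = 4.150 L/h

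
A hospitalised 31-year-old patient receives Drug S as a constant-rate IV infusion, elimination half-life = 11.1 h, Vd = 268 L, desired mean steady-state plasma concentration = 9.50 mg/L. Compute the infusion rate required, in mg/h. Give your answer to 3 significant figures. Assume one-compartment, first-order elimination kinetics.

k = ln2 / t½ = 0.693147 / 11.1 = 0.06245 h⁻¹
CL = k × Vd = 0.06245 × 268 = 16.74 L/h
At steady state, infusion rate R₀ = Css × CL = 9.50 × 16.74 = 159.0 mg/h

159 mg/h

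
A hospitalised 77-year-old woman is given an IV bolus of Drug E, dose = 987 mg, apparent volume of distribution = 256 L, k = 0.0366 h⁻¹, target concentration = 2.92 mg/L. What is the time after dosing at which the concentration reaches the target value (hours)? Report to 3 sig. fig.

C₀ = Dose / Vd = 987.0 / 256 = 3.855 mg/L
t = ln(C₀ / C) / k = ln(3.855 / 2.92) / 0.03660
  = ln(1.320) / 0.03660 = 0.2776 / 0.03660 = 7.585 h

7.59 h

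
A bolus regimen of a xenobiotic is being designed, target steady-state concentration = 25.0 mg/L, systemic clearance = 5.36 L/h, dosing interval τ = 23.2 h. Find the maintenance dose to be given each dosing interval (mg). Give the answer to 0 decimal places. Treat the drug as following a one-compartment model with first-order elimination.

At steady state, Dose/τ = Css × CL.
Dose = Css × CL × τ = 25.0 × 5.360 × 23.2 = 3109 mg

3109 mg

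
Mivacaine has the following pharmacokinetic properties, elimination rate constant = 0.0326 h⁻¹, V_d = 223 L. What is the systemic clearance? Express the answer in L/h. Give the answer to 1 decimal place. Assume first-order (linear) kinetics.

CL = k × Vd = 0.0326 × 223 = 7.270 L/h

7.3 L/h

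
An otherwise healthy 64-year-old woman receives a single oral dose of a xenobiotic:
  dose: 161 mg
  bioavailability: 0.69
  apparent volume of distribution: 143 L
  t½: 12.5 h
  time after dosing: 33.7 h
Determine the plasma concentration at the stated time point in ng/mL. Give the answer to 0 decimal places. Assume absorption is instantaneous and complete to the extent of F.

Amount reaching circulation = F × Dose = 0.69 × 161.0 = 111.1 mg
C₀ = F·Dose / Vd = 111.1 / 143 = 0.7769 mg/L
k = ln2 / t½ = 0.693147 / 12.5 = 0.05545 h⁻¹
C = C₀ · e^(−k·t) = 0.7769 × e^(−0.05545 × 33.7)
  = 0.7769 × 0.1543 = 0.1199 mg/L
Convert: 0.1199 mg/L × 1000 = 119.9 ng/mL

120 ng/mL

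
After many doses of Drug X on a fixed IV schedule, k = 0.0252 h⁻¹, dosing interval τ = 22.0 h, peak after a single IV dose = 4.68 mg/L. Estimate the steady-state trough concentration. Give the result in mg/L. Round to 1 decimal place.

6.3 mg/L

e^(−kτ) = e^(−0.02520 × 22.0) = 0.5744
Accumulation ratio R = 1 / (1 − e^(−kτ)) = 1 / (1 − 0.5744) = 2.350
Steady-state trough = C₀ × R × e^(−kτ) = 4.68 × 2.350 × 0.5744 = 6.317 mg/L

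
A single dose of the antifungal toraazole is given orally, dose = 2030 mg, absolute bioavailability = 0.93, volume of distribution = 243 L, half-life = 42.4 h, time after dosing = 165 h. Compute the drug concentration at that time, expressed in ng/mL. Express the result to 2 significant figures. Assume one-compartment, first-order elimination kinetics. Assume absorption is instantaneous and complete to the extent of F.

Amount reaching circulation = F × Dose = 0.93 × 2030 = 1888 mg
C₀ = F·Dose / Vd = 1888 / 243 = 7.770 mg/L
k = ln2 / t½ = 0.693147 / 42.4 = 0.01635 h⁻¹
C = C₀ · e^(−k·t) = 7.770 × e^(−0.01635 × 165)
  = 7.770 × 0.06736 = 0.5234 mg/L
Convert: 0.5234 mg/L × 1000 = 523.4 ng/mL

520 ng/mL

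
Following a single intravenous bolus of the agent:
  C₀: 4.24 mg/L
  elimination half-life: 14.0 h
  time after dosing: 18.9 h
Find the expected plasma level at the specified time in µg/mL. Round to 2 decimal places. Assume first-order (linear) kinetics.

k = ln2 / t½ = 0.693147 / 14.0 = 0.04951 h⁻¹
C = C₀ · e^(−k·t) = 4.240 × e^(−0.04951 × 18.9)
  = 4.240 × 0.3923 = 1.663 mg/L
(1.663 mg/L = 1.663 µg/mL)

1.66 µg/mL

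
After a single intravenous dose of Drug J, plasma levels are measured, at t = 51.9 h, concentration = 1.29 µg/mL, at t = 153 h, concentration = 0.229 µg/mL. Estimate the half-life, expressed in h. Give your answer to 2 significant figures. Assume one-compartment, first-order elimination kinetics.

k = ln(C₁/C₂) / (t₂ − t₁) = ln(1.29/0.229) / (153 − 51.9)
  = 1.729 / 101.1 = 0.01710 h⁻¹
t½ = ln2 / k = 0.693147 / 0.01710 = 40.53 h

41 h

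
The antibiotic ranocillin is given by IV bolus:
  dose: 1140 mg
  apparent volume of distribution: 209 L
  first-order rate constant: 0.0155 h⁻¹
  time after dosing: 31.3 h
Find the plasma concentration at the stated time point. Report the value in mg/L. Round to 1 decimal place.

C₀ = Dose / Vd = 1140 / 209 = 5.455 mg/L
C = C₀ · e^(−k·t) = 5.455 × e^(−0.01550 × 31.3)
  = 5.455 × 0.6156 = 3.358 mg/L

3.4 mg/L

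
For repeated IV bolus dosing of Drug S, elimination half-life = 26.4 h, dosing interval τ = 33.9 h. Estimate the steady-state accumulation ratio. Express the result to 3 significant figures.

1.70

k = ln2 / t½ = 0.693147 / 26.4 = 0.02626 h⁻¹
e^(−kτ) = e^(−0.02626 × 33.9) = 0.4106
Accumulation ratio R = 1 / (1 − e^(−kτ)) = 1 / (1 − 0.4106) = 1.697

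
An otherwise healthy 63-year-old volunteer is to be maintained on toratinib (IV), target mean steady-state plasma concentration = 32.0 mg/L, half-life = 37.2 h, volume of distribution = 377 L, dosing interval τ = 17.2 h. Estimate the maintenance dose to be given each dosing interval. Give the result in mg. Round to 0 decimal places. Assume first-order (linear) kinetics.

3866 mg

k = ln2 / t½ = 0.693147 / 37.2 = 0.01863 h⁻¹
CL = k × Vd = 0.01863 × 377 = 7.024 L/h
At steady state, Dose/τ = Css × CL.
Dose = Css × CL × τ = 32.0 × 7.024 × 17.2 = 3866 mg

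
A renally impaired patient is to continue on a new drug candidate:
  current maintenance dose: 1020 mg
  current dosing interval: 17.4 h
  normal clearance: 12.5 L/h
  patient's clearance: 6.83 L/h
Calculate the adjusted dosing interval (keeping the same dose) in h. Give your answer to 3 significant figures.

To keep the same average steady-state level, dosing rate must scale with clearance.
CL ratio = 6.83 / 12.5 = 0.5464
New interval (same dose) = 17.4 / 0.5464 = 31.84 h

31.8 h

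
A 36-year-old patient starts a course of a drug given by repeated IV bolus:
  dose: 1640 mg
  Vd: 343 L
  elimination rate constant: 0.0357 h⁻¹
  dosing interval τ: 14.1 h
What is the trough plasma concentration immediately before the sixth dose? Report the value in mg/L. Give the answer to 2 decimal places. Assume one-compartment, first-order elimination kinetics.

6.72 mg/L

C₀ per dose = Dose / Vd = 1640 / 343 = 4.781 mg/L
Fraction remaining after one interval: r = e^(−kτ) = e^(−0.03570 × 14.1) = 0.6045
Before dose 6, 5 doses have been given (aged 1τ, 2τ, 3τ, 4τ, 5τ).
C_trough = C₀ × (r + r² + … + r^5) = C₀ × r(1−r^5)/(1−r)
        = 4.781 × 0.6045 × (1 − 0.08072) / (1 − 0.6045) = 6.718 mg/L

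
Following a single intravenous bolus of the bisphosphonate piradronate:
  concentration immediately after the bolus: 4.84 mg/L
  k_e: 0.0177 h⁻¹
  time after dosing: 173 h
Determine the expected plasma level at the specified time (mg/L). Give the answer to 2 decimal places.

C = C₀ · e^(−k·t) = 4.840 × e^(−0.01770 × 173)
  = 4.840 × 0.04679 = 0.2265 mg/L

0.23 mg/L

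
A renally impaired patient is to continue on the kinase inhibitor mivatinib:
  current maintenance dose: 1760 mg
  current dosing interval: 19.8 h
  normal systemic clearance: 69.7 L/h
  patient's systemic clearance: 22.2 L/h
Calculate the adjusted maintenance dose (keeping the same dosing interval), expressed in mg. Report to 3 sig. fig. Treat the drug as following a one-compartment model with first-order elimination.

To keep the same average steady-state level, dosing rate must scale with clearance.
CL ratio = 22.2 / 69.7 = 0.3185
New dose (same interval) = 1760 × 0.3185 = 560.6 mg

561 mg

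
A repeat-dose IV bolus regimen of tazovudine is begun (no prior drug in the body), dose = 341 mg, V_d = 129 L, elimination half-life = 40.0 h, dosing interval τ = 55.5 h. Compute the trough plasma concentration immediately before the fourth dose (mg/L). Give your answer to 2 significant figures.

C₀ per dose = Dose / Vd = 341 / 129 = 2.643 mg/L
k = ln2 / t½ = 0.693147 / 40.0 = 0.01733 h⁻¹
Fraction remaining after one interval: r = e^(−kτ) = e^(−0.01733 × 55.5) = 0.3822
Before dose 4, 3 doses have been given (aged 1τ, 2τ, 3τ).
C_trough = C₀ × (r + r² + … + r^3) = C₀ × r(1−r^3)/(1−r)
        = 2.643 × 0.3822 × (1 − 0.05583) / (1 − 0.3822) = 1.544 mg/L

1.5 mg/L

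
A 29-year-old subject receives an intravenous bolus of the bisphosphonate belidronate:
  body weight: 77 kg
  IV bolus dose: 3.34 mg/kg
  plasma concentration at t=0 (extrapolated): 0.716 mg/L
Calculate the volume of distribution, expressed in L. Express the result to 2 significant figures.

360 L

Dose = 3.34 × 77 = 257.2 mg
Vd = Dose / C₀ = 257.2 / 0.716 = 359.2 L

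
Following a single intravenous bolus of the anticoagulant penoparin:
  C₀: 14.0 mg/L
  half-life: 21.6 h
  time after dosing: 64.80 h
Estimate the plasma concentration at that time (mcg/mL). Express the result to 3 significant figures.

1.75 mcg/mL

k = ln2 / t½ = 0.693147 / 21.6 = 0.03209 h⁻¹
t / t½ = 64.80 / 21.6 = 3 half-lives
C = C₀ × (1/2)^3 = 14.00 × 0.1250 = 1.750 mg/L
(1.750 mg/L = 1.750 mcg/mL)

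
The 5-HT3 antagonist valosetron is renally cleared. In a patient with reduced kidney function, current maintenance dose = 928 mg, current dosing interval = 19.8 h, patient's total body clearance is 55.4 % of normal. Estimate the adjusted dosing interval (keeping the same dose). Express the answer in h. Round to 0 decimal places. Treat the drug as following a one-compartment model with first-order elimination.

To keep the same average steady-state level, dosing rate must scale with clearance.
CL ratio = 55.4 / 100 = 0.5540
New interval (same dose) = 19.8 / 0.5540 = 35.74 h

36 h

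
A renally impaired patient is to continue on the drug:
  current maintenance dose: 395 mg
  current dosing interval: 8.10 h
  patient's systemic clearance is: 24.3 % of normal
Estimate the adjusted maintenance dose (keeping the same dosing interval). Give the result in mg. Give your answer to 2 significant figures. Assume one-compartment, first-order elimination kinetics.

96 mg

To keep the same average steady-state level, dosing rate must scale with clearance.
CL ratio = 24.3 / 100 = 0.2430
New dose (same interval) = 395 × 0.2430 = 95.99 mg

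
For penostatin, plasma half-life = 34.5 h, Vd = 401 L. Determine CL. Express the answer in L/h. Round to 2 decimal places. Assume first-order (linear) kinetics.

8.06 L/h

k = ln2 / t½ = 0.693147 / 34.5 = 0.02009 h⁻¹
CL = k × Vd = 0.02009 × 401 = 8.056 L/h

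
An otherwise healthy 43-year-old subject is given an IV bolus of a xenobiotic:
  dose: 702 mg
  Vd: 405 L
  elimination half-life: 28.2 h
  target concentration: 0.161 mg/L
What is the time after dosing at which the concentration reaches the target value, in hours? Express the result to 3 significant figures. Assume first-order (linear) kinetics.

C₀ = Dose / Vd = 702.0 / 405 = 1.733 mg/L
k = ln2 / t½ = 0.693147 / 28.2 = 0.02458 h⁻¹
t = ln(C₀ / C) / k = ln(1.733 / 0.161) / 0.02458
  = ln(10.76) / 0.02458 = 2.376 / 0.02458 = 96.66 h

96.7 h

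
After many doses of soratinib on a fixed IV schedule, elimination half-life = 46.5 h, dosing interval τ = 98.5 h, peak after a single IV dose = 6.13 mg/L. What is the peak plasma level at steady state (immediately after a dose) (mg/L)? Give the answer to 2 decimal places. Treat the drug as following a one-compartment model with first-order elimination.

7.96 mg/L

k = ln2 / t½ = 0.693147 / 46.5 = 0.01491 h⁻¹
e^(−kτ) = e^(−0.01491 × 98.5) = 0.2302
Accumulation ratio R = 1 / (1 − e^(−kτ)) = 1 / (1 − 0.2302) = 1.299
Steady-state peak = C₀ × R = 6.13 × 1.299 = 7.963 mg/L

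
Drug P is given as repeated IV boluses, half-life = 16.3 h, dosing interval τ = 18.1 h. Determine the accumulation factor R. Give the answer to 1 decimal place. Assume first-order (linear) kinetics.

1.9

k = ln2 / t½ = 0.693147 / 16.3 = 0.04252 h⁻¹
e^(−kτ) = e^(−0.04252 × 18.1) = 0.4632
Accumulation ratio R = 1 / (1 − e^(−kτ)) = 1 / (1 − 0.4632) = 1.863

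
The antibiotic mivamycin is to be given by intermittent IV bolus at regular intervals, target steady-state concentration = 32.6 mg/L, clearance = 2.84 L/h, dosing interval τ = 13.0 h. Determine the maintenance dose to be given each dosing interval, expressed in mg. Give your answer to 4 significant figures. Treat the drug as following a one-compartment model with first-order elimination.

1204 mg

At steady state, Dose/τ = Css × CL.
Dose = Css × CL × τ = 32.6 × 2.840 × 13.0 = 1204 mg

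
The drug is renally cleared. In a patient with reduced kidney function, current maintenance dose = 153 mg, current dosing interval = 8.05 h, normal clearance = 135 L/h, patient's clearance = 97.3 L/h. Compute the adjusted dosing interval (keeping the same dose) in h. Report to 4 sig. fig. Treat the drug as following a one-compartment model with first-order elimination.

11.17 h

To keep the same average steady-state level, dosing rate must scale with clearance.
CL ratio = 97.3 / 135 = 0.7207
New interval (same dose) = 8.05 / 0.7207 = 11.17 h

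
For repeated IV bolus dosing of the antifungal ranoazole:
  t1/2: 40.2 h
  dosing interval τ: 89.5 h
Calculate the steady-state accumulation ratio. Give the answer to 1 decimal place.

k = ln2 / t½ = 0.693147 / 40.2 = 0.01724 h⁻¹
e^(−kτ) = e^(−0.01724 × 89.5) = 0.2137
Accumulation ratio R = 1 / (1 − e^(−kτ)) = 1 / (1 − 0.2137) = 1.272

1.3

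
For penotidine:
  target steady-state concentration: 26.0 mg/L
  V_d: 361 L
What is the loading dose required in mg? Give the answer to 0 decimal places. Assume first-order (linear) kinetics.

9386 mg

LD = Css × Vd = 26.0 × 361 = 9386 mg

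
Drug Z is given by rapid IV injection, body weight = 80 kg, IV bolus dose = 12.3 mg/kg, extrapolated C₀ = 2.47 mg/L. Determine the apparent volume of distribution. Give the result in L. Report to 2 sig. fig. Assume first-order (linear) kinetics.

Dose = 12.3 × 80 = 984.0 mg
Vd = Dose / C₀ = 984.0 / 2.47 = 398.4 L

400 L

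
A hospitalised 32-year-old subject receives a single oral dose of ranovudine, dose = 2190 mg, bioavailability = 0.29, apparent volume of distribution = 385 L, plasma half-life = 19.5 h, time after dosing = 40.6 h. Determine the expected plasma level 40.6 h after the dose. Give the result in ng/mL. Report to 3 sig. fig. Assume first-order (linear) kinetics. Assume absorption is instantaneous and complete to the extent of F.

390 ng/mL

Amount reaching circulation = F × Dose = 0.29 × 2190 = 635.1 mg
C₀ = F·Dose / Vd = 635.1 / 385 = 1.650 mg/L
k = ln2 / t½ = 0.693147 / 19.5 = 0.03555 h⁻¹
C = C₀ · e^(−k·t) = 1.650 × e^(−0.03555 × 40.6)
  = 1.650 × 0.2361 = 0.3896 mg/L
Convert: 0.3896 mg/L × 1000 = 389.6 ng/mL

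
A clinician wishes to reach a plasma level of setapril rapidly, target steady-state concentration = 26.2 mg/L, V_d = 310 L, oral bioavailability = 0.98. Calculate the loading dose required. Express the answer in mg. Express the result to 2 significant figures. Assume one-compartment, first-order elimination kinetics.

8300 mg

LD = Css × Vd / F = 26.2 × 310 / 0.98 = 8288 mg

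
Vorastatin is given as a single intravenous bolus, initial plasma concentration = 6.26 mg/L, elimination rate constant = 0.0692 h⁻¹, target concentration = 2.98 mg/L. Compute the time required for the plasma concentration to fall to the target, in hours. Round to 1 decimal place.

t = ln(C₀ / C) / k = ln(6.260 / 2.98) / 0.06920
  = ln(2.101) / 0.06920 = 0.7424 / 0.06920 = 10.73 h

10.7 h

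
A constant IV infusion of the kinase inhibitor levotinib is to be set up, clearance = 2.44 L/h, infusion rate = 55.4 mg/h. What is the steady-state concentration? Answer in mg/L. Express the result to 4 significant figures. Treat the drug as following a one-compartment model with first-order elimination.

22.70 mg/L

At steady state Css = R₀ / CL = 55.4 / 2.440 = 22.70 mg/L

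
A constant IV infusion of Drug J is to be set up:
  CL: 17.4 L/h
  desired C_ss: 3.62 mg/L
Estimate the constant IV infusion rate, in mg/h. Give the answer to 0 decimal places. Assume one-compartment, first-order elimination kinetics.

63 mg/h

At steady state, infusion rate R₀ = Css × CL = 3.62 × 17.40 = 62.99 mg/h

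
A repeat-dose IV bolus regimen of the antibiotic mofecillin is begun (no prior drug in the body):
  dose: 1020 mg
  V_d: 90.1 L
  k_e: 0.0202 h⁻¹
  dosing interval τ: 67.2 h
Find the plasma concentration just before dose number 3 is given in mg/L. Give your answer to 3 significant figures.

3.66 mg/L

C₀ per dose = Dose / Vd = 1020 / 90.1 = 11.32 mg/L
Fraction remaining after one interval: r = e^(−kτ) = e^(−0.02020 × 67.2) = 0.2573
Before dose 3, 2 doses have been given (aged 1τ, 2τ).
C_trough = C₀ × (r + r²) = 11.32 × (0.2573 + 0.06620) = 3.662 mg/L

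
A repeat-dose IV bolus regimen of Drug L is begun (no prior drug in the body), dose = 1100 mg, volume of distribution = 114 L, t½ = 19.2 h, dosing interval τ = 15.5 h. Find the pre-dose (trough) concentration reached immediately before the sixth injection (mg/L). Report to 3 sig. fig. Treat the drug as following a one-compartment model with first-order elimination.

12.1 mg/L

C₀ per dose = Dose / Vd = 1100 / 114 = 9.649 mg/L
k = ln2 / t½ = 0.693147 / 19.2 = 0.03610 h⁻¹
Fraction remaining after one interval: r = e^(−kτ) = e^(−0.03610 × 15.5) = 0.5715
Before dose 6, 5 doses have been given (aged 1τ, 2τ, 3τ, 4τ, 5τ).
C_trough = C₀ × (r + r² + … + r^5) = C₀ × r(1−r^5)/(1−r)
        = 9.649 × 0.5715 × (1 − 0.06097) / (1 − 0.5715) = 12.08 mg/L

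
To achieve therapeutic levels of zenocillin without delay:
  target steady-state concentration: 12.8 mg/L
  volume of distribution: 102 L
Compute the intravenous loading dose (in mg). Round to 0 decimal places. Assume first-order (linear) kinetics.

LD = Css × Vd = 12.8 × 102 = 1306 mg

1306 mg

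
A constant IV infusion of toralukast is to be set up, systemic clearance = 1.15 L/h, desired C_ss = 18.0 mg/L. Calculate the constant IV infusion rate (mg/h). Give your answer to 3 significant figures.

At steady state, infusion rate R₀ = Css × CL = 18.0 × 1.150 = 20.70 mg/h

20.7 mg/h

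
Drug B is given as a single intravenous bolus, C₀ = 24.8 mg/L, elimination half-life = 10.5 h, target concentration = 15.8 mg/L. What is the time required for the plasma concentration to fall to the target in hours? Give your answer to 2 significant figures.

k = ln2 / t½ = 0.693147 / 10.5 = 0.06601 h⁻¹
t = ln(C₀ / C) / k = ln(24.80 / 15.8) / 0.06601
  = ln(1.570) / 0.06601 = 0.4511 / 0.06601 = 6.834 h

6.8 h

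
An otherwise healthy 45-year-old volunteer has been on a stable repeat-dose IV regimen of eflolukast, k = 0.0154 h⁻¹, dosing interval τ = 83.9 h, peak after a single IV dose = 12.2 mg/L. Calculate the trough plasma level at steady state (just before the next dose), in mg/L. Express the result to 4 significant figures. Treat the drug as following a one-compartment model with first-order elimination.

e^(−kτ) = e^(−0.01540 × 83.9) = 0.2747
Accumulation ratio R = 1 / (1 − e^(−kτ)) = 1 / (1 − 0.2747) = 1.379
Steady-state trough = C₀ × R × e^(−kτ) = 12.2 × 1.379 × 0.2747 = 4.621 mg/L

4.621 mg/L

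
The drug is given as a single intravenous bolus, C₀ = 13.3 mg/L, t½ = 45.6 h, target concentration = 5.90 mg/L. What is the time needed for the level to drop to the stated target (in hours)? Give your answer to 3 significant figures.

k = ln2 / t½ = 0.693147 / 45.6 = 0.01520 h⁻¹
t = ln(C₀ / C) / k = ln(13.30 / 5.90) / 0.01520
  = ln(2.254) / 0.01520 = 0.8127 / 0.01520 = 53.47 h

53.5 h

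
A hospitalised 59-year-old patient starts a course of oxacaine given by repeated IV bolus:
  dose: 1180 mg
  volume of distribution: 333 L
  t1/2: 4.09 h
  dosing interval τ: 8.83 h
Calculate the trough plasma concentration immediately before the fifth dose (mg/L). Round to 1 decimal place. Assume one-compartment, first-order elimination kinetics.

C₀ per dose = Dose / Vd = 1180 / 333 = 3.544 mg/L
k = ln2 / t½ = 0.693147 / 4.09 = 0.1695 h⁻¹
Fraction remaining after one interval: r = e^(−kτ) = e^(−0.1695 × 8.83) = 0.2239
Before dose 5, 4 doses have been given (aged 1τ, 2τ, 3τ, 4τ).
C_trough = C₀ × (r + r² + … + r^4) = C₀ × r(1−r^4)/(1−r)
        = 3.544 × 0.2239 × (1 − 0.002513) / (1 − 0.2239) = 1.020 mg/L

1.0 mg/L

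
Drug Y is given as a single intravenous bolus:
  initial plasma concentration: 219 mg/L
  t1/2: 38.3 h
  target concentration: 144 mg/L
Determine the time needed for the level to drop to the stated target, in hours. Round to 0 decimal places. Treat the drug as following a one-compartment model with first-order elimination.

k = ln2 / t½ = 0.693147 / 38.3 = 0.01810 h⁻¹
t = ln(C₀ / C) / k = ln(219.0 / 144) / 0.01810
  = ln(1.521) / 0.01810 = 0.4194 / 0.01810 = 23.17 h

23 h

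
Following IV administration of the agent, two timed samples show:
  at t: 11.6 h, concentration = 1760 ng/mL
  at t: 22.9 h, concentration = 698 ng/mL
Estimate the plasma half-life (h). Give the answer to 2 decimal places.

8.47 h

k = ln(C₁/C₂) / (t₂ − t₁) = ln(1760/698) / (22.9 − 11.6)
  = 0.9248 / 11.30 = 0.08184 h⁻¹
t½ = ln2 / k = 0.693147 / 0.08184 = 8.470 h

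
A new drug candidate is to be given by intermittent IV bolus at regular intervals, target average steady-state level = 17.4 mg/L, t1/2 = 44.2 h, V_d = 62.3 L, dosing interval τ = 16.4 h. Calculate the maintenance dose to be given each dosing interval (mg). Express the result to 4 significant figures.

k = ln2 / t½ = 0.693147 / 44.2 = 0.01568 h⁻¹
CL = k × Vd = 0.01568 × 62.3 = 0.9769 L/h
At steady state, Dose/τ = Css × CL.
Dose = Css × CL × τ = 17.4 × 0.9769 × 16.4 = 278.8 mg

278.8 mg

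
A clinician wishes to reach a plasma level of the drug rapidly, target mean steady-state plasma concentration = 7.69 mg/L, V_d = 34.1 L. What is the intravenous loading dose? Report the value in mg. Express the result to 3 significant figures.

262 mg

LD = Css × Vd = 7.69 × 34.1 = 262.2 mg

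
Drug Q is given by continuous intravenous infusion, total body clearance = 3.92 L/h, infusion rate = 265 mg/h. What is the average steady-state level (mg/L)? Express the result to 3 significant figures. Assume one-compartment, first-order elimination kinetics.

At steady state Css = R₀ / CL = 265 / 3.920 = 67.60 mg/L

67.6 mg/L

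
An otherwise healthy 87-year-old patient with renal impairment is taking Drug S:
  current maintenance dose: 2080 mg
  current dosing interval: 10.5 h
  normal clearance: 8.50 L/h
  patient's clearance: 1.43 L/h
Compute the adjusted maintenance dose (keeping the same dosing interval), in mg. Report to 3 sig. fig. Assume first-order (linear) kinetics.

350 mg

To keep the same average steady-state level, dosing rate must scale with clearance.
CL ratio = 1.43 / 8.50 = 0.1682
New dose (same interval) = 2080 × 0.1682 = 349.9 mg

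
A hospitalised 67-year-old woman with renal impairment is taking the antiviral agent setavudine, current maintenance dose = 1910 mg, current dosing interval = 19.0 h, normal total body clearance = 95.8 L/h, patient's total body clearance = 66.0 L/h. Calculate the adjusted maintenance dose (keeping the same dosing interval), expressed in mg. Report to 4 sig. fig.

1316 mg

To keep the same average steady-state level, dosing rate must scale with clearance.
CL ratio = 66.0 / 95.8 = 0.6889
New dose (same interval) = 1910 × 0.6889 = 1316 mg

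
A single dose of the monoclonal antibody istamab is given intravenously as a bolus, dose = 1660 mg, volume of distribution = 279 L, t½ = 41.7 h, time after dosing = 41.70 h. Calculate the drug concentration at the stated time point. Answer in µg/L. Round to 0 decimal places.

2975 µg/L

C₀ = Dose / Vd = 1660 / 279 = 5.950 mg/L
k = ln2 / t½ = 0.693147 / 41.7 = 0.01662 h⁻¹
t / t½ = 41.70 / 41.7 = 1 half-lives
C = C₀ × (1/2)^1 = 5.950 × 0.5000 = 2.975 mg/L
Convert: 2.975 mg/L × 1000 = 2975 µg/L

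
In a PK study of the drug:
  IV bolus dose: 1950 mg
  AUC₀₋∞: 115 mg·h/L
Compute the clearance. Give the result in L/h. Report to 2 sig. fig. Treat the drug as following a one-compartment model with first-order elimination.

17 L/h

CL = Dose / AUC = 1950 / 115 = 16.96 L/h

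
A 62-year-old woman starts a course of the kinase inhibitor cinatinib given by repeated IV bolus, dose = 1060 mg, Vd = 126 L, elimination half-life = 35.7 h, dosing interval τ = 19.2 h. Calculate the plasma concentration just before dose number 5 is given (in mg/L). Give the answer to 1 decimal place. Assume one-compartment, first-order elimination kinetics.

C₀ per dose = Dose / Vd = 1060 / 126 = 8.413 mg/L
k = ln2 / t½ = 0.693147 / 35.7 = 0.01942 h⁻¹
Fraction remaining after one interval: r = e^(−kτ) = e^(−0.01942 × 19.2) = 0.6888
Before dose 5, 4 doses have been given (aged 1τ, 2τ, 3τ, 4τ).
C_trough = C₀ × (r + r² + … + r^4) = C₀ × r(1−r^4)/(1−r)
        = 8.413 × 0.6888 × (1 − 0.2251) / (1 − 0.6888) = 14.43 mg/L

14.4 mg/L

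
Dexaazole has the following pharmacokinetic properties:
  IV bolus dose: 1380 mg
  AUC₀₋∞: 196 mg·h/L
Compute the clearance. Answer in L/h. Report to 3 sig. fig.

7.04 L/h

CL = Dose / AUC = 1380 / 196 = 7.041 L/h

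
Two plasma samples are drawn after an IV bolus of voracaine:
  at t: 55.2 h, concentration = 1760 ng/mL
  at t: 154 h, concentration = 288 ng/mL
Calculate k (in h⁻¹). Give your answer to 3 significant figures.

k = ln(C₁/C₂) / (t₂ − t₁) = ln(1760/288) / (154 − 55.2)
  = 1.810 / 98.80 = 0.01832 h⁻¹

0.0183 h⁻¹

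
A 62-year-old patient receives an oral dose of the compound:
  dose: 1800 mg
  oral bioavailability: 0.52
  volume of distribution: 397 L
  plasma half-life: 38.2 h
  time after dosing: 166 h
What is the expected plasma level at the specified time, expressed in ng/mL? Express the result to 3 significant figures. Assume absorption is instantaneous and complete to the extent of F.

Amount reaching circulation = F × Dose = 0.52 × 1800 = 936.0 mg
C₀ = F·Dose / Vd = 936.0 / 397 = 2.358 mg/L
k = ln2 / t½ = 0.693147 / 38.2 = 0.01815 h⁻¹
C = C₀ · e^(−k·t) = 2.358 × e^(−0.01815 × 166)
  = 2.358 × 0.04915 = 0.1159 mg/L
Convert: 0.1159 mg/L × 1000 = 115.9 ng/mL

116 ng/mL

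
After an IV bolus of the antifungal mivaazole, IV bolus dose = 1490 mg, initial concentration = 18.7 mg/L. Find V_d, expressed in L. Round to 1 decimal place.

79.7 L

Vd = Dose / C₀ = 1490 / 18.7 = 79.68 L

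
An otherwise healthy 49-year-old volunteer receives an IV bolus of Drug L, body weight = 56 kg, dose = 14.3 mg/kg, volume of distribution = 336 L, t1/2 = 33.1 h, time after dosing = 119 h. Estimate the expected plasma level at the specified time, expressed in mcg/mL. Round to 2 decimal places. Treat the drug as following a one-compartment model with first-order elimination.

Total dose = 14.3 × 56 = 800.8 mg
C₀ = Dose / Vd = 800.8 / 336 = 2.383 mg/L
k = ln2 / t½ = 0.693147 / 33.1 = 0.02094 h⁻¹
C = C₀ · e^(−k·t) = 2.383 × e^(−0.02094 × 119)
  = 2.383 × 0.08276 = 0.1972 mg/L
(0.1972 mg/L = 0.1972 mcg/mL)

0.20 mcg/mL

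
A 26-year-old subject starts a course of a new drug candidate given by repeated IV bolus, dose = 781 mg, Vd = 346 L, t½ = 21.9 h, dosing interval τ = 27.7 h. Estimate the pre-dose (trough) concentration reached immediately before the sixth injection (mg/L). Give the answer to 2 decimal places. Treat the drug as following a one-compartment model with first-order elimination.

C₀ per dose = Dose / Vd = 781 / 346 = 2.257 mg/L
k = ln2 / t½ = 0.693147 / 21.9 = 0.03165 h⁻¹
Fraction remaining after one interval: r = e^(−kτ) = e^(−0.03165 × 27.7) = 0.4162
Before dose 6, 5 doses have been given (aged 1τ, 2τ, 3τ, 4τ, 5τ).
C_trough = C₀ × (r + r² + … + r^5) = C₀ × r(1−r^5)/(1−r)
        = 2.257 × 0.4162 × (1 − 0.01249) / (1 − 0.4162) = 1.589 mg/L

1.59 mg/L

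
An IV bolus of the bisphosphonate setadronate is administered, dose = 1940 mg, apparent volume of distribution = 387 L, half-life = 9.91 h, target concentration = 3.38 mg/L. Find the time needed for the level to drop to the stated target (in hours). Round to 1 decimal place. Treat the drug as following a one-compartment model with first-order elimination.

C₀ = Dose / Vd = 1940 / 387 = 5.013 mg/L
k = ln2 / t½ = 0.693147 / 9.91 = 0.06994 h⁻¹
t = ln(C₀ / C) / k = ln(5.013 / 3.38) / 0.06994
  = ln(1.483) / 0.06994 = 0.3941 / 0.06994 = 5.635 h

5.6 h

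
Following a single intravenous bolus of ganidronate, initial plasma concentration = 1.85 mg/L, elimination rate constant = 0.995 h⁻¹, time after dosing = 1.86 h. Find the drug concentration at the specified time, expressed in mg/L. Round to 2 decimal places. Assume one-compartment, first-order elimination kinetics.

C = C₀ · e^(−k·t) = 1.850 × e^(−0.9950 × 1.86)
  = 1.850 × 0.1571 = 0.2906 mg/L

0.29 mg/L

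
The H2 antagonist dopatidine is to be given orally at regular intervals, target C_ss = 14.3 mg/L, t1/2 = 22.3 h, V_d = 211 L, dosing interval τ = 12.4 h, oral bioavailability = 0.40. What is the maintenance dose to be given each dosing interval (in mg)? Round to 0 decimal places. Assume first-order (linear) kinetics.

2907 mg

k = ln2 / t½ = 0.693147 / 22.3 = 0.03108 h⁻¹
CL = k × Vd = 0.03108 × 211 = 6.558 L/h
At steady state, F × (Dose/τ) = Css × CL.
Dose = Css × CL × τ / F = 14.3 × 6.558 × 12.4 / 0.40 = 2907 mg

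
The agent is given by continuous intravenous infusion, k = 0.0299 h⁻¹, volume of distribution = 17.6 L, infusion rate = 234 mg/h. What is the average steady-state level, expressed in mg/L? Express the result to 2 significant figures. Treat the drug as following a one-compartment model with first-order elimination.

CL = k × Vd = 0.02990 × 17.6 = 0.5262 L/h
At steady state Css = R₀ / CL = 234 / 0.5262 = 444.7 mg/L

440 mg/L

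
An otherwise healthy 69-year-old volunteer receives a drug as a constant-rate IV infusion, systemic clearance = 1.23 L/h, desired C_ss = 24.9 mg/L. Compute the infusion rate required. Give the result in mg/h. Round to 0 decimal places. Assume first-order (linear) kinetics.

31 mg/h

At steady state, infusion rate R₀ = Css × CL = 24.9 × 1.230 = 30.63 mg/h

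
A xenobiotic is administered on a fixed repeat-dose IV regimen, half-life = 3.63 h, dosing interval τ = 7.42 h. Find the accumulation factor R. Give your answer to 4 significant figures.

1.320

k = ln2 / t½ = 0.693147 / 3.63 = 0.1909 h⁻¹
e^(−kτ) = e^(−0.1909 × 7.42) = 0.2426
Accumulation ratio R = 1 / (1 − e^(−kτ)) = 1 / (1 − 0.2426) = 1.320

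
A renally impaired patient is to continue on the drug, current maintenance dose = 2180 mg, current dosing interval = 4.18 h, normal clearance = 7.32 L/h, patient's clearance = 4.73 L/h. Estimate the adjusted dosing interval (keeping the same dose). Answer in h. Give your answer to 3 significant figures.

To keep the same average steady-state level, dosing rate must scale with clearance.
CL ratio = 4.73 / 7.32 = 0.6462
New interval (same dose) = 4.18 / 0.6462 = 6.469 h

6.47 h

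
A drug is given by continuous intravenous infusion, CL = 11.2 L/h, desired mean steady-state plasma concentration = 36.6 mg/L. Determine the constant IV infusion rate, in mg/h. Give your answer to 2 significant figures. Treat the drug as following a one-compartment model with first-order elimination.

At steady state, infusion rate R₀ = Css × CL = 36.6 × 11.20 = 409.9 mg/h

410 mg/h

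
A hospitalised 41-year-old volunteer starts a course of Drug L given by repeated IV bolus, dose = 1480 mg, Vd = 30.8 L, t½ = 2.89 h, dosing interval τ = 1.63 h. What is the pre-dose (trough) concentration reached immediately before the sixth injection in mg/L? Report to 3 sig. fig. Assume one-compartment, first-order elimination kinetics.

C₀ per dose = Dose / Vd = 1480 / 30.8 = 48.05 mg/L
k = ln2 / t½ = 0.693147 / 2.89 = 0.2398 h⁻¹
Fraction remaining after one interval: r = e^(−kτ) = e^(−0.2398 × 1.63) = 0.6765
Before dose 6, 5 doses have been given (aged 1τ, 2τ, 3τ, 4τ, 5τ).
C_trough = C₀ × (r + r² + … + r^5) = C₀ × r(1−r^5)/(1−r)
        = 48.05 × 0.6765 × (1 − 0.1417) / (1 − 0.6765) = 86.24 mg/L

86.2 mg/L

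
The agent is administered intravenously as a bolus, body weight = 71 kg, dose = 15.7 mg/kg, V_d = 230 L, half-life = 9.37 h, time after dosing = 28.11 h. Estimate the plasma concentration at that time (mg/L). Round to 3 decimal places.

0.606 mg/L

Total dose = 15.7 × 71 = 1115 mg
C₀ = Dose / Vd = 1115 / 230 = 4.848 mg/L
k = ln2 / t½ = 0.693147 / 9.37 = 0.07398 h⁻¹
t / t½ = 28.11 / 9.37 = 3 half-lives
C = C₀ × (1/2)^3 = 4.848 × 0.1250 = 0.6060 mg/L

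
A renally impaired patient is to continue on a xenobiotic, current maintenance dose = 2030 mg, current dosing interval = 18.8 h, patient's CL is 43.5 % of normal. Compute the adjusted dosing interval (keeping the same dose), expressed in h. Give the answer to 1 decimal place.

43.2 h

To keep the same average steady-state level, dosing rate must scale with clearance.
CL ratio = 43.5 / 100 = 0.4350
New interval (same dose) = 18.8 / 0.4350 = 43.22 h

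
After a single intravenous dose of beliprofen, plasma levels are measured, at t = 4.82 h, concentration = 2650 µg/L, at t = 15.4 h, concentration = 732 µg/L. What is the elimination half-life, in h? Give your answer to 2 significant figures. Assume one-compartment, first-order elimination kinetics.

5.7 h

k = ln(C₁/C₂) / (t₂ − t₁) = ln(2650/732) / (15.4 − 4.82)
  = 1.287 / 10.58 = 0.1216 h⁻¹
t½ = ln2 / k = 0.693147 / 0.1216 = 5.700 h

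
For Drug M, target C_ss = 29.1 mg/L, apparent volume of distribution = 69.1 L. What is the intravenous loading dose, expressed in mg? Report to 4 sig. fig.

2011 mg

LD = Css × Vd = 29.1 × 69.1 = 2011 mg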